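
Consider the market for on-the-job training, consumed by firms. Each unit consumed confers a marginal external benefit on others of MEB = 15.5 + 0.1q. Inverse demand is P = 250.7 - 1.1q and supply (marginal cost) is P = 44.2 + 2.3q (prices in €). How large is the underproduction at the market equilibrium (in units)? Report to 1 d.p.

Market equilibrium (private): 44.2 + 2.3q = 250.7 - 1.1q → q_m = 60.7353.
Social marginal benefit = demand + MEB = 266.2 - q.
Set SMB = MC: 266.2 - q = 44.2 + 2.3q → q* = 67.2727.
Gap = |60.7353 − 67.2727| = 6.5374.

6.5 units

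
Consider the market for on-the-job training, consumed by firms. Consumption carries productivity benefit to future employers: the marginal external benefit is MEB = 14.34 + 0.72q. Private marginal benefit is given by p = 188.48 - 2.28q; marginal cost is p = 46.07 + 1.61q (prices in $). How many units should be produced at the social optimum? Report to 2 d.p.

Social marginal benefit = demand + MEB = 202.82 - 1.56q.
Set SMB = MC: 202.82 - 1.56q = 46.07 + 1.61q → q* = 49.4479.

q* = 49.45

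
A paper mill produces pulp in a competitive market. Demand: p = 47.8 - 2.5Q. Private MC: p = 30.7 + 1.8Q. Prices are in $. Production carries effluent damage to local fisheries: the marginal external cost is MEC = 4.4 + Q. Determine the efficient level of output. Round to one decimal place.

Q* = 2.4

Social marginal cost = private MC + MEC = 35.1 + 2.8Q.
Set SMC = demand: 35.1 + 2.8Q = 47.8 - 2.5Q → Q* = 2.3962.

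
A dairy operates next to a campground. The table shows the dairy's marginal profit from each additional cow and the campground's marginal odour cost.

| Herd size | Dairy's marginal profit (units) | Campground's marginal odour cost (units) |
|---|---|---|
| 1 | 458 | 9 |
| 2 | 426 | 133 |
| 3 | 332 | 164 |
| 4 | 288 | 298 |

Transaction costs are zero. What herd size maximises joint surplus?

Bargaining reaches the level where marginal profit last exceeds marginal odour cost.
That holds through level 3 (332 ≥ 164) but not at 4 (288 < 298).

3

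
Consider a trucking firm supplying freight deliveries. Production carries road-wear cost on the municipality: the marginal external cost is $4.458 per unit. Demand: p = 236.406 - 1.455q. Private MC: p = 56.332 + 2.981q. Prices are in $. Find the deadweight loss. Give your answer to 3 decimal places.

DWL = $2.240

Market equilibrium (private): 56.332 + 2.981q = 236.406 - 1.455q → q_m = 40.5938.
Social marginal cost = private MC + MEC = 60.790 + 2.981q.
Set SMC = demand: 60.790 + 2.981q = 236.406 - 1.455q → q* = 39.5888.
Height of the DWL triangle at q_m is SMC(q_m) − demand(q_m) = MEC(q_m) = 4.4580.
DWL = ½ × 1.0050 × 4.4580 = 2.2401.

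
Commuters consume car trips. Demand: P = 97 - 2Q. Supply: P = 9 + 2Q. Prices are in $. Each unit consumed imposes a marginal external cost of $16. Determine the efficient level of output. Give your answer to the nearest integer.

Q* = 18

Social marginal benefit = demand − MEC = 81 - 2Q.
Set SMB = MC: 81 - 2Q = 9 + 2Q → Q* = 18.0000.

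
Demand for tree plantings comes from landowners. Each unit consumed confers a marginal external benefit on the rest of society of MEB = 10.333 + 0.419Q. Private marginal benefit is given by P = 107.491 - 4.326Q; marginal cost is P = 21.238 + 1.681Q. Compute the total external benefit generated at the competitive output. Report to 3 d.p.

Market equilibrium (private): 21.238 + 1.681Q = 107.491 - 4.326Q → Q_m = 14.3587.
Total external benefit = ∫₀^{Q_m} (10.333 + 0.419Q) dQ = 10.333×14.3587 + ½×0.419×14.3587² = 191.5615.

191.562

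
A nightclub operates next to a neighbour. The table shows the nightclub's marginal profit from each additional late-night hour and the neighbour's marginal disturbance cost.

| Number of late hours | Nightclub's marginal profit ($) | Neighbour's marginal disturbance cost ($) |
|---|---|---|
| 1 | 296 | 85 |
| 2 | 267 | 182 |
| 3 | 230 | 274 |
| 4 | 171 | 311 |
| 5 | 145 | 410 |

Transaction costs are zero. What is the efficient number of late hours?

2

Bargaining reaches the level where marginal profit last exceeds marginal disturbance cost.
That holds through level 2 (267 ≥ 182) but not at 3 (230 < 274).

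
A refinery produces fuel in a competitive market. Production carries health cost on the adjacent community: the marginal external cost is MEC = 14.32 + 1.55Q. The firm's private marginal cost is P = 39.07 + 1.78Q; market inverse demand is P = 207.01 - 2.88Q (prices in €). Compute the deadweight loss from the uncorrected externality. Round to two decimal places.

Market equilibrium (private): 39.07 + 1.78Q = 207.01 - 2.88Q → Q_m = 36.0386.
Social marginal cost = private MC + MEC = 53.39 + 3.33Q.
Set SMC = demand: 53.39 + 3.33Q = 207.01 - 2.88Q → Q* = 24.7375.
The welfare-loss triangle has base |Q_m − Q*| and height MEC(Q_m) (the vertical gap between SMC and demand is zero at Q* and MEC at Q_m).
DWL = ½ × 11.3011 × 70.1799 = 396.5550.

DWL = €396.56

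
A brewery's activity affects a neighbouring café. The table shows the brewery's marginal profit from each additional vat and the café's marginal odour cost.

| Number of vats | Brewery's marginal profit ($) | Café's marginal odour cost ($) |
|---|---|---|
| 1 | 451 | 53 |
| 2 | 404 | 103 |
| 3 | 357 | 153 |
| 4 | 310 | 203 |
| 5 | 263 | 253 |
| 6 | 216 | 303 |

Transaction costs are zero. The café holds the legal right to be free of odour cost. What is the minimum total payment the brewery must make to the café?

$765

Efficient level: marginal profit ≥ marginal odour cost through level 5, so k* = 5.
With the café holding the right, the brewery must at least compensate total damage at k*: 53 + 103 + 153 + 203 + 253 = 765.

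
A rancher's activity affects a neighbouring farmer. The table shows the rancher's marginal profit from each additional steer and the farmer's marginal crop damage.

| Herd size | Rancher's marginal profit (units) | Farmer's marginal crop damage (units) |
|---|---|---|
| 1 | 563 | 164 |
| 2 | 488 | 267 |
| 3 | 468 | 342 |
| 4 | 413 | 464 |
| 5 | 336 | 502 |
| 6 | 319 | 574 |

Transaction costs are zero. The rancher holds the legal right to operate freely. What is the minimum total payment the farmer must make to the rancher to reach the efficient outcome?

Left alone the rancher would choose level 6 (marginal profit stays positive).
Efficient level: k* = 3 (marginal profit ≥ marginal crop damage through 3).
The farmer must at least cover the rancher's forgone profit from cutting 6→3: 413 + 336 + 319 = 1068.

1068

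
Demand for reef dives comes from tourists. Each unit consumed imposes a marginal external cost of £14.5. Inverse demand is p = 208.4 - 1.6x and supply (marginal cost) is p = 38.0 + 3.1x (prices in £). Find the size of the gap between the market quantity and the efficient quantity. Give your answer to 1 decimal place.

3.1 units

Market equilibrium (private): 38.0 + 3.1x = 208.4 - 1.6x → x_m = 36.2553.
Social marginal benefit = demand − MEC = 193.9 - 1.6x.
Set SMB = MC: 193.9 - 1.6x = 38.0 + 3.1x → x* = 33.1702.
Gap = |36.2553 − 33.1702| = 3.0851.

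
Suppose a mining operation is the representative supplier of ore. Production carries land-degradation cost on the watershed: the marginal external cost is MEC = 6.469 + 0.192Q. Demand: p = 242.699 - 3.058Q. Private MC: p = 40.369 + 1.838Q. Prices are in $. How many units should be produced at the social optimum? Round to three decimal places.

Q* = 38.495

Social marginal cost = private MC + MEC = 46.838 + 2.030Q.
Set SMC = demand: 46.838 + 2.030Q = 242.699 - 3.058Q → Q* = 38.4947.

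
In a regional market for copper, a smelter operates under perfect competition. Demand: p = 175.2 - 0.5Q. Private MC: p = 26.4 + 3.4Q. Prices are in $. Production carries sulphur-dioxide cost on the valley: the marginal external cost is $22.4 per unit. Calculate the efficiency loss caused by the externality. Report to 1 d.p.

Market equilibrium (private): 26.4 + 3.4Q = 175.2 - 0.5Q → Q_m = 38.1538.
Social marginal cost = private MC + MEC = 48.8 + 3.4Q.
Set SMC = demand: 48.8 + 3.4Q = 175.2 - 0.5Q → Q* = 32.4103.
The loss is the area between SMC and demand from Q* to Q_m; with linear curves that's a triangle of height MEC(Q_m).
DWL = ½ × 5.7435 × 22.4000 = 64.3272.

DWL = $64.3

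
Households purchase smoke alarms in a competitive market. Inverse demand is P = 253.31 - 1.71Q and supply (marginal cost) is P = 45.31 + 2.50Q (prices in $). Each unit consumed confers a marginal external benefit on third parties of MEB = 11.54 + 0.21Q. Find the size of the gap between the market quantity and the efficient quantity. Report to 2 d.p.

5.48 units

Market equilibrium (private): 45.31 + 2.50Q = 253.31 - 1.71Q → Q_m = 49.4062.
Social marginal benefit = demand + MEB = 264.85 - 1.50Q.
Set SMB = MC: 264.85 - 1.50Q = 45.31 + 2.50Q → Q* = 54.8850.
Gap = |49.4062 − 54.8850| = 5.4788.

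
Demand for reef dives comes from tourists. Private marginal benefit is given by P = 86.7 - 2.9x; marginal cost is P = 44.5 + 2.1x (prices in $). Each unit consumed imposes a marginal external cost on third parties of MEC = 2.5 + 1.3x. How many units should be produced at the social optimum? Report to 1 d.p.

x* = 6.3

Social marginal benefit = demand − MEC = 84.2 - 4.2x.
Set SMB = MC: 84.2 - 4.2x = 44.5 + 2.1x → x* = 6.3016.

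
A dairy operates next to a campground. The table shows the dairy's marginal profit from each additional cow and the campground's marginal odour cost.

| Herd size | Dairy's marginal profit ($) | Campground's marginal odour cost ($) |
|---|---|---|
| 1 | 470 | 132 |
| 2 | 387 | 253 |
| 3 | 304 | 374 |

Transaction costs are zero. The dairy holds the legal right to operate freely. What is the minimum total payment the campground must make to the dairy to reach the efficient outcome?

Left alone the dairy would choose level 3 (marginal profit stays positive).
Efficient level: k* = 2 (marginal profit ≥ marginal odour cost through 2).
The campground must at least cover the dairy's forgone profit from cutting 3→2: 304 = 304.

$304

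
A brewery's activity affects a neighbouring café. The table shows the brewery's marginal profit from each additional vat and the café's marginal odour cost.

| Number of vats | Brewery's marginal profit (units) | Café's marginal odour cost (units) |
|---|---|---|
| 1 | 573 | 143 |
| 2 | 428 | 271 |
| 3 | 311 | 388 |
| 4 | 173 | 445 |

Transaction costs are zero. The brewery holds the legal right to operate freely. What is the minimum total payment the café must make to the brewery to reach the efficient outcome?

Left alone the brewery would choose level 4 (marginal profit stays positive).
Efficient level: k* = 2 (marginal profit ≥ marginal odour cost through 2).
The café must at least cover the brewery's forgone profit from cutting 4→2: 311 + 173 = 484.

484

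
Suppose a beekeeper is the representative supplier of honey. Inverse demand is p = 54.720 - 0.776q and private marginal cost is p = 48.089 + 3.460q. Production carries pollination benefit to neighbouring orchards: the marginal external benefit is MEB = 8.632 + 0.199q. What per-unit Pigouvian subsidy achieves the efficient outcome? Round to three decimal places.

subsidy = 9.384 per unit

Social marginal cost = private MC − MEB = 39.457 + 3.261q.
Set SMC = demand: 39.457 + 3.261q = 54.720 - 0.776q → q* = 3.7808.
The Pigouvian subsidy equals MEB at q*: 8.632 + 0.199×3.7808 = 9.3844.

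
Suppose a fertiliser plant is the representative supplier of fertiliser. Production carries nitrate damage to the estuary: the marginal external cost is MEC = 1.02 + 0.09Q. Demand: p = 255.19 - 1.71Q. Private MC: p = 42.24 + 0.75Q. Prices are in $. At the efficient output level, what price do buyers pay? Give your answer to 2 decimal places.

P = $113.07

Social marginal cost = private MC + MEC = 43.26 + 0.84Q.
Set SMC = demand: 43.26 + 0.84Q = 255.19 - 1.71Q → Q* = 83.1098.
Consumer price on the demand curve at Q*: 255.19 − 1.71×83.1098 = 113.0722.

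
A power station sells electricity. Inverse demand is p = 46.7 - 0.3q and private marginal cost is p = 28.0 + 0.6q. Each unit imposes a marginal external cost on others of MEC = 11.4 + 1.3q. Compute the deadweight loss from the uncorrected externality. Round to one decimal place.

Market equilibrium (private): 28.0 + 0.6q = 46.7 - 0.3q → q_m = 20.7778.
Social marginal cost = private MC + MEC = 39.4 + 1.9q.
Set SMC = demand: 39.4 + 1.9q = 46.7 - 0.3q → q* = 3.3182.
The loss is the area between SMC and demand from q* to q_m; with linear curves that's a triangle of height MEC(q_m).
DWL = ½ × 17.4596 × 38.4111 = 335.3212.

DWL = 335.3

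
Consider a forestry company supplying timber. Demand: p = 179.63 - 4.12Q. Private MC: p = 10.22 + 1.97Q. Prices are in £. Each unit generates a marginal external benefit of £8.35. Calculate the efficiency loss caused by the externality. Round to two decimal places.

Market equilibrium (private): 10.22 + 1.97Q = 179.63 - 4.12Q → Q_m = 27.8177.
Social marginal cost = private MC − MEB = 1.87 + 1.97Q.
Set SMC = demand: 1.87 + 1.97Q = 179.63 - 4.12Q → Q* = 29.1888.
The loss is the area between SMC and demand from Q* to Q_m; with linear curves that's a triangle of height MEB(Q_m).
DWL = ½ × 1.3711 × 8.3500 = 5.7243.

DWL = £5.72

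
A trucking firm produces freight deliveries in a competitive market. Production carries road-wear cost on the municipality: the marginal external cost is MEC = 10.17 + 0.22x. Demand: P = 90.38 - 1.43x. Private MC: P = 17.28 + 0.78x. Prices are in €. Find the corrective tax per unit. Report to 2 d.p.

tax = €15.87 per unit

Social marginal cost = private MC + MEC = 27.45 + x.
Set SMC = demand: 27.45 + x = 90.38 - 1.43x → x* = 25.8971.
The Pigouvian tax equals MEC at x*: 10.17 + 0.22×25.8971 = 15.8674.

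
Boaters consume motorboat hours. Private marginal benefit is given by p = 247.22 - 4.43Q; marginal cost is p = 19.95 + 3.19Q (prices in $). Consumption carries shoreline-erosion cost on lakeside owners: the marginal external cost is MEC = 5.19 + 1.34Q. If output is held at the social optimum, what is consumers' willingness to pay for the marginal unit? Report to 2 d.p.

Social marginal benefit = demand − MEC = 242.03 - 5.77Q.
Set SMB = MC: 242.03 - 5.77Q = 19.95 + 3.19Q → Q* = 24.7857.
Consumer price on the demand curve at Q*: 247.22 − 4.43×24.7857 = 137.4193.

P = $137.42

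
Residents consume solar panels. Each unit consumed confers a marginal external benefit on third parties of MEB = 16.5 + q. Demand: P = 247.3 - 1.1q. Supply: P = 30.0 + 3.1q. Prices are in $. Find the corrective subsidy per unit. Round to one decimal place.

subsidy = $89.6 per unit

Social marginal benefit = demand + MEB = 263.8 - 0.1q.
Set SMB = MC: 263.8 - 0.1q = 30.0 + 3.1q → q* = 73.0625.
The Pigouvian subsidy equals MEB at q*: 16.5 + 1.0×73.0625 = 89.5625.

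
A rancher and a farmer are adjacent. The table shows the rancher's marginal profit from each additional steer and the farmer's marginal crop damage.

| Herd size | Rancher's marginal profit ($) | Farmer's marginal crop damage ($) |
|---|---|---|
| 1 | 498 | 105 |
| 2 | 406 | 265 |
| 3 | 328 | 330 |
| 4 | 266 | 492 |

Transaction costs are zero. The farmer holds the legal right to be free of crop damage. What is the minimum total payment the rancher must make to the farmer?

$370

Efficient level: marginal profit ≥ marginal crop damage through level 2, so k* = 2.
With the farmer holding the right, the rancher must at least compensate total damage at k*: 105 + 265 = 370.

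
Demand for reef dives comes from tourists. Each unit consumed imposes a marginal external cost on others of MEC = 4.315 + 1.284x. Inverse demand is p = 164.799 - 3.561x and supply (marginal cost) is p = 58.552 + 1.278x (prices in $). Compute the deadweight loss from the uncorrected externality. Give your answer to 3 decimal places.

Market equilibrium (private): 58.552 + 1.278x = 164.799 - 3.561x → x_m = 21.9564.
Social marginal benefit = demand − MEC = 160.484 - 4.845x.
Set SMB = MC: 160.484 - 4.845x = 58.552 + 1.278x → x* = 16.6474.
Between x* and x_m the wedge MC − SMB runs linearly from 0 to MEC(x_m), so the loss is a triangle.
DWL = ½ × 5.3090 × 32.5070 = 86.2898.

DWL = $86.290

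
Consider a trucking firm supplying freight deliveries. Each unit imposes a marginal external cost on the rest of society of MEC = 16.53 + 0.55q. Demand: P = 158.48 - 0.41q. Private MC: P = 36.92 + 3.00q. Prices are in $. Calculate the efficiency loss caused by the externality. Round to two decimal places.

DWL = $164.88

Market equilibrium (private): 36.92 + 3.00q = 158.48 - 0.41q → q_m = 35.6481.
Social marginal cost = private MC + MEC = 53.45 + 3.55q.
Set SMC = demand: 53.45 + 3.55q = 158.48 - 0.41q → q* = 26.5227.
Between q* and q_m the wedge SMC − demand runs linearly from 0 to MEC(q_m), so the loss is a triangle.
DWL = ½ × 9.1254 × 36.1365 = 164.8800.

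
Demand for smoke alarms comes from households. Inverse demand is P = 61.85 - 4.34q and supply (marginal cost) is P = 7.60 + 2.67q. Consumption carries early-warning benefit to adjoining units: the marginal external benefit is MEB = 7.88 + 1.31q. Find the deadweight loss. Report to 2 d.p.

Market equilibrium (private): 7.60 + 2.67q = 61.85 - 4.34q → q_m = 7.7389.
Social marginal benefit = demand + MEB = 69.73 - 3.03q.
Set SMB = MC: 69.73 - 3.03q = 7.60 + 2.67q → q* = 10.9000.
Height of the DWL triangle at q_m is SMB(q_m) − MC(q_m) = MEB(q_m) = 18.0180.
DWL = ½ × 3.1611 × 18.0180 = 28.4783.

DWL = 28.48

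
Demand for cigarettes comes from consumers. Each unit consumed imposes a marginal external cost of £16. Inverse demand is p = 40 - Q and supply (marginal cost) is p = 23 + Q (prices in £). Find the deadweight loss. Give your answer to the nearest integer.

DWL = £64

Market equilibrium (private): 23 + Q = 40 - Q → Q_m = 8.5000.
Social marginal benefit = demand − MEC = 24 - Q.
Set SMB = MC: 24 - Q = 23 + Q → Q* = 0.5000.
Height of the DWL triangle at Q_m is MC(Q_m) − SMB(Q_m) = MEC(Q_m) = 16.0000.
DWL = ½ × 8.0000 × 16.0000 = 64.0000.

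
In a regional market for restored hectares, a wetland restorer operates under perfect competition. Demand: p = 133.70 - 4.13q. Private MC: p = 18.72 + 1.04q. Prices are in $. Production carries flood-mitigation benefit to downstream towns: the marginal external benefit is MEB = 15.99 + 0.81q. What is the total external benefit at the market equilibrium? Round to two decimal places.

Market equilibrium (private): 18.72 + 1.04q = 133.70 - 4.13q → q_m = 22.2398.
Total external benefit = ∫₀^{q_m} (15.99 + 0.81q) dq = 15.99×22.2398 + ½×0.81×22.2398² = 555.9309.

$555.93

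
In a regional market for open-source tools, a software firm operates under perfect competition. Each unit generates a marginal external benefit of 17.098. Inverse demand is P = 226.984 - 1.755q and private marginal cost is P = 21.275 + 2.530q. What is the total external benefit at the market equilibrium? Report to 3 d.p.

820.820

Market equilibrium (private): 21.275 + 2.530q = 226.984 - 1.755q → q_m = 48.0068.
Total external benefit = MEB × q_m = 17.098 × 48.0068 = 820.8203.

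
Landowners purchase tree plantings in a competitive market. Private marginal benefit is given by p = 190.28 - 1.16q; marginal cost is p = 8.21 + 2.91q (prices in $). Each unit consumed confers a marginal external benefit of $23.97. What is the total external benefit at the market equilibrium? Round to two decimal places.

Market equilibrium (private): 8.21 + 2.91q = 190.28 - 1.16q → q_m = 44.7346.
Total external benefit = MEB × q_m = 23.97 × 44.7346 = 1072.2884.

$1072.29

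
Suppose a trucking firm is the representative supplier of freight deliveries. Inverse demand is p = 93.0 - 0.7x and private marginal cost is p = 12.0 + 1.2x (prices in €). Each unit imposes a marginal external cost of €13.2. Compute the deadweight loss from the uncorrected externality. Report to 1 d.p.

Market equilibrium (private): 12.0 + 1.2x = 93.0 - 0.7x → x_m = 42.6316.
Social marginal cost = private MC + MEC = 25.2 + 1.2x.
Set SMC = demand: 25.2 + 1.2x = 93.0 - 0.7x → x* = 35.6842.
The loss is the area between SMC and demand from x* to x_m; with linear curves that's a triangle of height MEC(x_m).
DWL = ½ × 6.9474 × 13.2000 = 45.8528.

DWL = €45.9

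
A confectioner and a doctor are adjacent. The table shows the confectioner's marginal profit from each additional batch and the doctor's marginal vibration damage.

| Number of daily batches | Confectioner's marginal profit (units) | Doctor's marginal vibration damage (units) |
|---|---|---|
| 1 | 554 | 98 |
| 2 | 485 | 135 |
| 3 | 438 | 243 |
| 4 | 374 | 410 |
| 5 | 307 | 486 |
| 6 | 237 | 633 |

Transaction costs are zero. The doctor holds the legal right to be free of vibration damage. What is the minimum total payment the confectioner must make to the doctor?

476

Efficient level: marginal profit ≥ marginal vibration damage through level 3, so k* = 3.
With the doctor holding the right, the confectioner must at least compensate total damage at k*: 98 + 135 + 243 = 476.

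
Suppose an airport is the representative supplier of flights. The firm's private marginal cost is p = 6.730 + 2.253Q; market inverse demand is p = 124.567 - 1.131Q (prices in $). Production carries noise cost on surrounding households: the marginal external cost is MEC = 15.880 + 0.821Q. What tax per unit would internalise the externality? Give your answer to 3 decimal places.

tax = $35.786 per unit

Social marginal cost = private MC + MEC = 22.610 + 3.074Q.
Set SMC = demand: 22.610 + 3.074Q = 124.567 - 1.131Q → Q* = 24.2466.
The Pigouvian tax equals MEC at Q*: 15.880 + 0.821×24.2466 = 35.7865.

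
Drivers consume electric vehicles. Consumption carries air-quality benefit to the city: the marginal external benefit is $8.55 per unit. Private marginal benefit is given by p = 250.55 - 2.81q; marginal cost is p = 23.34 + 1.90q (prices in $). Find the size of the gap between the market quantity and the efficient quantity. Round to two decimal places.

Market equilibrium (private): 23.34 + 1.90q = 250.55 - 2.81q → q_m = 48.2399.
Social marginal benefit = demand + MEB = 259.10 - 2.81q.
Set SMB = MC: 259.10 - 2.81q = 23.34 + 1.90q → q* = 50.0552.
Gap = |48.2399 − 50.0552| = 1.8153.

1.82 units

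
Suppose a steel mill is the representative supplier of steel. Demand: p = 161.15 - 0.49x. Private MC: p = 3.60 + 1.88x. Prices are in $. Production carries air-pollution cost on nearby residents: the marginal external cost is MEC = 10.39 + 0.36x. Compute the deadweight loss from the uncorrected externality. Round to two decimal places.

DWL = $215.75

Market equilibrium (private): 3.60 + 1.88x = 161.15 - 0.49x → x_m = 66.4768.
Social marginal cost = private MC + MEC = 13.99 + 2.24x.
Set SMC = demand: 13.99 + 2.24x = 161.15 - 0.49x → x* = 53.9048.
Height of the DWL triangle at x_m is SMC(x_m) − demand(x_m) = MEC(x_m) = 34.3216.
DWL = ½ × 12.5720 × 34.3216 = 215.7456.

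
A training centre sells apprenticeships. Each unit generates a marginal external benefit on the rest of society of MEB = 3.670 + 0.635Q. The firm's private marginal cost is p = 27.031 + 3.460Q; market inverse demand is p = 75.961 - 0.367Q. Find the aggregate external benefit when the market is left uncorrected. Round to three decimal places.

98.824

Market equilibrium (private): 27.031 + 3.460Q = 75.961 - 0.367Q → Q_m = 12.7855.
Total external benefit = ∫₀^{Q_m} (3.670 + 0.635Q) dQ = 3.670×12.7855 + ½×0.635×12.7855² = 98.8242.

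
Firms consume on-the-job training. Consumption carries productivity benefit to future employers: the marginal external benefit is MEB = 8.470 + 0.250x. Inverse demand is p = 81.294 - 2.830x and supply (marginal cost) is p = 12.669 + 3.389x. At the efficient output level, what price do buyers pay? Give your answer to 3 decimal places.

Social marginal benefit = demand + MEB = 89.764 - 2.580x.
Set SMB = MC: 89.764 - 2.580x = 12.669 + 3.389x → x* = 12.9159.
Consumer price on the demand curve at x*: 81.294 − 2.830×12.9159 = 44.7420.

P = 44.742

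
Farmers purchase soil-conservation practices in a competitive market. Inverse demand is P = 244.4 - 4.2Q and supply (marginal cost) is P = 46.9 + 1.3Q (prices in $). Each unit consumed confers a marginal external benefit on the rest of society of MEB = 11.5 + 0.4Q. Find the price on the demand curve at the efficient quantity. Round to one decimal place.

P = $72.3

Social marginal benefit = demand + MEB = 255.9 - 3.8Q.
Set SMB = MC: 255.9 - 3.8Q = 46.9 + 1.3Q → Q* = 40.9804.
Consumer price on the demand curve at Q*: 244.4 − 4.2×40.9804 = 72.2823.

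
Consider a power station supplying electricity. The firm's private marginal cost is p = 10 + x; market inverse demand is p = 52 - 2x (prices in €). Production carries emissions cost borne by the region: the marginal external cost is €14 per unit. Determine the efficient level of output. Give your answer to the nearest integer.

Social marginal cost = private MC + MEC = 24 + x.
Set SMC = demand: 24 + x = 52 - 2x → x* = 9.3333.

x* = 9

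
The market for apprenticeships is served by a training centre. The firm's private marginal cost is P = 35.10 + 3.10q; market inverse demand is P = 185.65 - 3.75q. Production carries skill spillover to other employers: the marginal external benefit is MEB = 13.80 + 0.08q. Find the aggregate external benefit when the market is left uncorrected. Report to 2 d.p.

322.62

Market equilibrium (private): 35.10 + 3.10q = 185.65 - 3.75q → q_m = 21.9781.
Total external benefit = ∫₀^{q_m} (13.80 + 0.08q) dq = 13.80×21.9781 + ½×0.08×21.9781² = 322.6193.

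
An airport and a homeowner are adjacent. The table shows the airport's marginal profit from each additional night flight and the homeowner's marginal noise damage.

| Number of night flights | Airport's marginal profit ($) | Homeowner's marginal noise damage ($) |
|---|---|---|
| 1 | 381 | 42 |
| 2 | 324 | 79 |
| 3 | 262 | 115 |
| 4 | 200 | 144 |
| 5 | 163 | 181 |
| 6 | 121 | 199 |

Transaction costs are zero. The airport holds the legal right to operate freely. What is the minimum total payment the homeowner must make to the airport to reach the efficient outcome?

$284

Left alone the airport would choose level 6 (marginal profit stays positive).
Efficient level: k* = 4 (marginal profit ≥ marginal noise damage through 4).
The homeowner must at least cover the airport's forgone profit from cutting 6→4: 163 + 121 = 284.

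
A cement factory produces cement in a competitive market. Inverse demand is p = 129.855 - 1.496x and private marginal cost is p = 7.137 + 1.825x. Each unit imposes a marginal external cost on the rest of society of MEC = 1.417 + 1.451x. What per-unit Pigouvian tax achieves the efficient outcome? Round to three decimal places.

tax = 38.300 per unit

Social marginal cost = private MC + MEC = 8.554 + 3.276x.
Set SMC = demand: 8.554 + 3.276x = 129.855 - 1.496x → x* = 25.4193.
The Pigouvian tax equals MEC at x*: 1.417 + 1.451×25.4193 = 38.3004.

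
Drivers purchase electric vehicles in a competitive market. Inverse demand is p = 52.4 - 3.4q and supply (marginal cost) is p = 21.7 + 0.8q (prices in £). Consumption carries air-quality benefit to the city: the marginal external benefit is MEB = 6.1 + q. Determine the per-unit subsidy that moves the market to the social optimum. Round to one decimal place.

subsidy = £17.6 per unit

Social marginal benefit = demand + MEB = 58.5 - 2.4q.
Set SMB = MC: 58.5 - 2.4q = 21.7 + 0.8q → q* = 11.5000.
The Pigouvian subsidy equals MEB at q*: 6.1 + 1.0×11.5000 = 17.6000.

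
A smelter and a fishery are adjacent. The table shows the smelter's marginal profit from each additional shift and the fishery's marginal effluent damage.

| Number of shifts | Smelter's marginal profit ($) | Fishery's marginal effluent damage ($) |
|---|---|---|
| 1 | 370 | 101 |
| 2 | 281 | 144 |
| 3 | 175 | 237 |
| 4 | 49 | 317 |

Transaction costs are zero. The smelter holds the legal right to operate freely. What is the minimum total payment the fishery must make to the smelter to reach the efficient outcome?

$224

Left alone the smelter would choose level 4 (marginal profit stays positive).
Efficient level: k* = 2 (marginal profit ≥ marginal effluent damage through 2).
The fishery must at least cover the smelter's forgone profit from cutting 4→2: 175 + 49 = 224.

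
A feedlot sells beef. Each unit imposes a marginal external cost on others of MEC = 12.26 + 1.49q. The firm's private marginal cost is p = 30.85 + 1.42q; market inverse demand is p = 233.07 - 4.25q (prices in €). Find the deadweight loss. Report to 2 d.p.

DWL = €298.69

Market equilibrium (private): 30.85 + 1.42q = 233.07 - 4.25q → q_m = 35.6649.
Social marginal cost = private MC + MEC = 43.11 + 2.91q.
Set SMC = demand: 43.11 + 2.91q = 233.07 - 4.25q → q* = 26.5307.
Between q* and q_m the wedge SMC − demand runs linearly from 0 to MEC(q_m), so the loss is a triangle.
DWL = ½ × 9.1342 × 65.4007 = 298.6915.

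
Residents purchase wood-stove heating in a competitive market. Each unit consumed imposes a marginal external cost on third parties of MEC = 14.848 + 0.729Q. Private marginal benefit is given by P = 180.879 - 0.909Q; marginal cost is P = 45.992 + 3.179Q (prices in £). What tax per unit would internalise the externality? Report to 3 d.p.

tax = £33.015 per unit

Social marginal benefit = demand − MEC = 166.031 - 1.638Q.
Set SMB = MC: 166.031 - 1.638Q = 45.992 + 3.179Q → Q* = 24.9199.
The Pigouvian tax equals MEC at Q*: 14.848 + 0.729×24.9199 = 33.0146.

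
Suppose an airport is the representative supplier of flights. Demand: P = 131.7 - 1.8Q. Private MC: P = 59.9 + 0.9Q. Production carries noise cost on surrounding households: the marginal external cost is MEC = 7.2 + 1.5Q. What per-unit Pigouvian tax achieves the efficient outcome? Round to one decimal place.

tax = 30.3 per unit

Social marginal cost = private MC + MEC = 67.1 + 2.4Q.
Set SMC = demand: 67.1 + 2.4Q = 131.7 - 1.8Q → Q* = 15.3810.
The Pigouvian tax equals MEC at Q*: 7.2 + 1.5×15.3810 = 30.2715.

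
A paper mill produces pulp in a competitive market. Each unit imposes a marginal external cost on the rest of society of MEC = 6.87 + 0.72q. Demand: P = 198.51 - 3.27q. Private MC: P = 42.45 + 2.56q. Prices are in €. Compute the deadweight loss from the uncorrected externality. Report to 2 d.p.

Market equilibrium (private): 42.45 + 2.56q = 198.51 - 3.27q → q_m = 26.7684.
Social marginal cost = private MC + MEC = 49.32 + 3.28q.
Set SMC = demand: 49.32 + 3.28q = 198.51 - 3.27q → q* = 22.7771.
The loss is the area between SMC and demand from q* to q_m; with linear curves that's a triangle of height MEC(q_m).
DWL = ½ × 3.9913 × 26.1433 = 52.1729.

DWL = €52.17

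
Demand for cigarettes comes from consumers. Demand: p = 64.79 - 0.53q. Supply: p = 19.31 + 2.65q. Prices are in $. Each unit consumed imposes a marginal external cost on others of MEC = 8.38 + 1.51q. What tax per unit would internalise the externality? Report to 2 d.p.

tax = $20.32 per unit

Social marginal benefit = demand − MEC = 56.41 - 2.04q.
Set SMB = MC: 56.41 - 2.04q = 19.31 + 2.65q → q* = 7.9104.
The Pigouvian tax equals MEC at q*: 8.38 + 1.51×7.9104 = 20.3247.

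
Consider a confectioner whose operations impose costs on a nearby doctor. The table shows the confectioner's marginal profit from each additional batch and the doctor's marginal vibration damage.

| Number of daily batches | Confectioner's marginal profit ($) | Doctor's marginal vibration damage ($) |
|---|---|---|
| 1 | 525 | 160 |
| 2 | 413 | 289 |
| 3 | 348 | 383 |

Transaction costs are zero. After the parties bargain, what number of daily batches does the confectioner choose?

2

Bargaining reaches the level where marginal profit last exceeds marginal vibration damage.
That holds through level 2 (413 ≥ 289) but not at 3 (348 < 383).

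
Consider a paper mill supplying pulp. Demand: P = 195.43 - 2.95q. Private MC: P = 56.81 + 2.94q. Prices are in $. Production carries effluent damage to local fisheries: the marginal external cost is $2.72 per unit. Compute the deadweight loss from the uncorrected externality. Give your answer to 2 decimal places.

Market equilibrium (private): 56.81 + 2.94q = 195.43 - 2.95q → q_m = 23.5348.
Social marginal cost = private MC + MEC = 59.53 + 2.94q.
Set SMC = demand: 59.53 + 2.94q = 195.43 - 2.95q → q* = 23.0730.
The welfare-loss triangle has base |q_m − q*| and height MEC(q_m) (the vertical gap between SMC and demand is zero at q* and MEC at q_m).
DWL = ½ × 0.4618 × 2.7200 = 0.6280.

DWL = $0.63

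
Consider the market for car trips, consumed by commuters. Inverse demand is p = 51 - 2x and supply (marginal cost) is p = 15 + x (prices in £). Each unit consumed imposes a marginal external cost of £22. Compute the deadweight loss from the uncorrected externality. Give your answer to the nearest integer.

DWL = £81

Market equilibrium (private): 15 + x = 51 - 2x → x_m = 12.0000.
Social marginal benefit = demand − MEC = 29 - 2x.
Set SMB = MC: 29 - 2x = 15 + x → x* = 4.6667.
The welfare-loss triangle has base |x_m − x*| and height MEC(x_m) (the vertical gap between SMB and MC is zero at x* and MEC at x_m).
DWL = ½ × 7.3333 × 22.0000 = 80.6663.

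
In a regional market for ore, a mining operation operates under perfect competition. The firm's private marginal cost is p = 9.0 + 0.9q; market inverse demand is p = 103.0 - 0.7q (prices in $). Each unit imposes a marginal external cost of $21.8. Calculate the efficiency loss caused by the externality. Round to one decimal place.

Market equilibrium (private): 9.0 + 0.9q = 103.0 - 0.7q → q_m = 58.7500.
Social marginal cost = private MC + MEC = 30.8 + 0.9q.
Set SMC = demand: 30.8 + 0.9q = 103.0 - 0.7q → q* = 45.1250.
Between q* and q_m the wedge SMC − demand runs linearly from 0 to MEC(q_m), so the loss is a triangle.
DWL = ½ × 13.6250 × 21.8000 = 148.5125.

DWL = $148.5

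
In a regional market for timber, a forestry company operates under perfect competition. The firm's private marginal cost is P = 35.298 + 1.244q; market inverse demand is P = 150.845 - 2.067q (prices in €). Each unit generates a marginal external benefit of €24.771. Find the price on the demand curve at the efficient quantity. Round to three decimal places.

Social marginal cost = private MC − MEB = 10.527 + 1.244q.
Set SMC = demand: 10.527 + 1.244q = 150.845 - 2.067q → q* = 42.3793.
Consumer price on the demand curve at q*: 150.845 − 2.067×42.3793 = 63.2470.

P = €63.247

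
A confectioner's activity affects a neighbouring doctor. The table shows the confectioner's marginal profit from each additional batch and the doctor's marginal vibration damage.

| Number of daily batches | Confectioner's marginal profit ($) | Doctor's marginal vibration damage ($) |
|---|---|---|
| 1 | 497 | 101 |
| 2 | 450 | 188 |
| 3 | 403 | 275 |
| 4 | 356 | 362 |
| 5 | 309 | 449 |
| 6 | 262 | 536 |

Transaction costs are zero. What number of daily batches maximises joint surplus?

Bargaining reaches the level where marginal profit last exceeds marginal vibration damage.
That holds through level 3 (403 ≥ 275) but not at 4 (356 < 362).

3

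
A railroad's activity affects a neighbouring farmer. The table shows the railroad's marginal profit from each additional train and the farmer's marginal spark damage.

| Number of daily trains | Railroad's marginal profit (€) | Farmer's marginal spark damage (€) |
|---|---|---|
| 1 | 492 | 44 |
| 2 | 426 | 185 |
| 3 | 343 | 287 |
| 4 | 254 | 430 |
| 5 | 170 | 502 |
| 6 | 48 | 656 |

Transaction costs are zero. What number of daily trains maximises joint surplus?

3

Bargaining reaches the level where marginal profit last exceeds marginal spark damage.
That holds through level 3 (343 ≥ 287) but not at 4 (254 < 430).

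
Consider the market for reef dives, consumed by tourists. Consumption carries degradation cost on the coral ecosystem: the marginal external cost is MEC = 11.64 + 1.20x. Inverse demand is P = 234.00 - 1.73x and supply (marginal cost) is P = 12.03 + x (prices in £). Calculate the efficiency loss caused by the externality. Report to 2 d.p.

DWL = £1517.39

Market equilibrium (private): 12.03 + x = 234.00 - 1.73x → x_m = 81.3077.
Social marginal benefit = demand − MEC = 222.36 - 2.93x.
Set SMB = MC: 222.36 - 2.93x = 12.03 + x → x* = 53.5191.
The loss is the area between SMB and MC from x* to x_m; with linear curves that's a triangle of height MEC(x_m).
DWL = ½ × 27.7886 × 109.2092 = 1517.3854.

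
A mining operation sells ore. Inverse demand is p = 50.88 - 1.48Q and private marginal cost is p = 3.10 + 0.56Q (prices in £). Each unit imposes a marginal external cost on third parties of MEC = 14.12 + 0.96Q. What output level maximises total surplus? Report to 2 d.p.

Social marginal cost = private MC + MEC = 17.22 + 1.52Q.
Set SMC = demand: 17.22 + 1.52Q = 50.88 - 1.48Q → Q* = 11.2200.

Q* = 11.22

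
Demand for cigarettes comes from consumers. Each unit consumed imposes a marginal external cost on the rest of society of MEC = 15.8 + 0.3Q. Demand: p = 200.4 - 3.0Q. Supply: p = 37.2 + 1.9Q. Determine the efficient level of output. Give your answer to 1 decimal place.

Social marginal benefit = demand − MEC = 184.6 - 3.3Q.
Set SMB = MC: 184.6 - 3.3Q = 37.2 + 1.9Q → Q* = 28.3462.

Q* = 28.3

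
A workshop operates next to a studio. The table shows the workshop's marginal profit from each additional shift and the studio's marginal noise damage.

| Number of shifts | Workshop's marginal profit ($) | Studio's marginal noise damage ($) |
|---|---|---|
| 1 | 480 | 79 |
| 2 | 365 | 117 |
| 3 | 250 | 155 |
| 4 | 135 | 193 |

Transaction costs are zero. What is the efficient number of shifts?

Bargaining reaches the level where marginal profit last exceeds marginal noise damage.
That holds through level 3 (250 ≥ 155) but not at 4 (135 < 193).

3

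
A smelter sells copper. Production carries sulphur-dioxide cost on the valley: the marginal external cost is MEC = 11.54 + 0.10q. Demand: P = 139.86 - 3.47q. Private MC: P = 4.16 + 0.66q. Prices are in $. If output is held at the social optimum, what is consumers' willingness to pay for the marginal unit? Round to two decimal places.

Social marginal cost = private MC + MEC = 15.70 + 0.76q.
Set SMC = demand: 15.70 + 0.76q = 139.86 - 3.47q → q* = 29.3522.
Consumer price on the demand curve at q*: 139.86 − 3.47×29.3522 = 38.0079.

P = $38.01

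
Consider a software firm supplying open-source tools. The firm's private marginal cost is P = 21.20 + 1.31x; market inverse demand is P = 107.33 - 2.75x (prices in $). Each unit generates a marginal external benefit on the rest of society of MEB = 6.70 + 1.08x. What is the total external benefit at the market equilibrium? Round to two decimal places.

Market equilibrium (private): 21.20 + 1.31x = 107.33 - 2.75x → x_m = 21.2143.
Total external benefit = ∫₀^{x_m} (6.70 + 1.08x) dx = 6.70×21.2143 + ½×1.08×21.2143² = 385.1609.

$385.16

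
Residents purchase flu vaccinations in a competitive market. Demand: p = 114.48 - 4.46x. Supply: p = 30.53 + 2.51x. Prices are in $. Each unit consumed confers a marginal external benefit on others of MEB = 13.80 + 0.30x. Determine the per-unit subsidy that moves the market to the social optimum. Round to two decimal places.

Social marginal benefit = demand + MEB = 128.28 - 4.16x.
Set SMB = MC: 128.28 - 4.16x = 30.53 + 2.51x → x* = 14.6552.
The Pigouvian subsidy equals MEB at x*: 13.80 + 0.30×14.6552 = 18.1966.

subsidy = $18.20 per unit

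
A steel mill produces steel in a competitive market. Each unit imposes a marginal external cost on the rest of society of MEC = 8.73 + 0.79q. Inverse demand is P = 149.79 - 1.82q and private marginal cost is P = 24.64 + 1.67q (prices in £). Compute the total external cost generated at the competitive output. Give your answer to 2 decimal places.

Market equilibrium (private): 24.64 + 1.67q = 149.79 - 1.82q → q_m = 35.8596.
Total external cost = ∫₀^{q_m} (8.73 + 0.79q) dq = 8.73×35.8596 + ½×0.79×35.8596² = 820.9891.

£820.99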